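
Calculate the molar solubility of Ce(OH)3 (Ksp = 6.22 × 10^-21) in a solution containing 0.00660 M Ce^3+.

Ce(OH)3(s) ⇌ Ce^3+(aq) + 3 OH^-(aq)
Ksp = [Ce^3+][OH^-]^3
Let s be the molar solubility in this solution. [Ce^3+] = 0.00660 + s ≈ 0.00660, [OH^-] = 3s (Ksp is small, so little additional dissolves).
Ksp ≈ 0.00660 × (3s)^3
s = 3.27 × 10^-7 M
Check: s = 3.3 × 10^-7 ≪ 0.00660, so the approximation is valid.

s ≈ 3.27 x 10^-7 M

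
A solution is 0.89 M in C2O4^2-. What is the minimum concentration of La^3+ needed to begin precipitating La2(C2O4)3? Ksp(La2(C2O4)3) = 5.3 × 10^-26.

[La^3+] ≈ 2.7e-13 M

La2(C2O4)3(s) ⇌ 2 La^3+ + 3 C2O4^2-
Ksp = [La^3+]^2[C2O4^2-]^3
Precipitation begins when Q = Ksp. With [C2O4^2-] = 0.89 M:
5.3 × 10^-26 = (0.89)^3 × [La^3+]^2
[La^3+] = (5.3 × 10^-26 / 7.05 × 10^-1)^(1/2) = 2.7 x 10^-13 M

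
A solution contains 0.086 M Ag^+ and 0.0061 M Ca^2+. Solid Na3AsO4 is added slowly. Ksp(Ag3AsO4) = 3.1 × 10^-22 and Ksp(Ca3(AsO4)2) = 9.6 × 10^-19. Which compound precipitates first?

Precipitation of each salt starts when its ion product equals its Ksp.
For Ag3AsO4: 3.1 × 10^-22 = (0.086)^3 × [AsO4^3-]  ⇒  [AsO4^3-] = 4.9 x 10^-19 M.
For Ca3(AsO4)2: 9.6 × 10^-19 = (0.0061)^3 × [AsO4^3-]^2  ⇒  [AsO4^3-] = 2.1 × 10^-6 M.
The salt with the lower threshold [AsO4^3-] precipitates first: Ag3AsO4.

Ag3AsO4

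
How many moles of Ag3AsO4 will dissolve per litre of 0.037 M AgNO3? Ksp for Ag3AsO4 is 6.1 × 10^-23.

s = 1.2 × 10^-18 M

Ag3AsO4(s) ⇌ 3 Ag^+(aq) + AsO4^3-(aq)
Ksp = [Ag^+]^3[AsO4^3-]
Let s = moles of Ag3AsO4 that dissolve per litre. [Ag^+] = 0.037 + 3s ≈ 0.037, [AsO4^3-] = s (since Ag^+ from AgNO3 dominates).
Ksp ≈ (0.037)^3 × s
s = 1.2 x 10^-18 M
Check: 3s = 3.6 × 10^-18 ≪ 0.037, so the approximation is valid.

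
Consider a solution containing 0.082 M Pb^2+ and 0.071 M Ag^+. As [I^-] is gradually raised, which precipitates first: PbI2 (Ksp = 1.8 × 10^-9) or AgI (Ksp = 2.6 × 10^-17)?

AgI

Precipitation of each salt starts when its ion product equals its Ksp.
For PbI2: 1.8 × 10^-9 = 0.082 × [I^-]^2  ⇒  [I^-] = 1.5 x 10^-4 M.
For AgI: 2.6 × 10^-17 = 0.071 × [I^-]  ⇒  [I^-] = 3.7 × 10^-16 M.
The salt with the lower threshold [I^-] precipitates first: AgI.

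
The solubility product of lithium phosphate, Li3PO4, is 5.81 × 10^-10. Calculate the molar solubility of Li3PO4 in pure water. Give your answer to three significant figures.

2.15 x 10^-3 M

Li3PO4(s) ⇌ 3 Li^+ + PO4^3-
Ksp = [Li^+]^3[PO4^3-]
With molar solubility s: [Li^+] = 3s, [PO4^3-] = s.
Substituting: Ksp = (3s)^3s = 27s^4
s = (5.81 × 10^-10 / 27)^(1/4) = 2.15 x 10^-3 M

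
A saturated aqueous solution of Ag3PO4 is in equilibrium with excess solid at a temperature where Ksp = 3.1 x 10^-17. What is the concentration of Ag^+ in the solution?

Ag3PO4(s) ⇌ 3 Ag^+ + PO4^3-
Ksp = [Ag^+]^3[PO4^3-]
For each mole of Ag3PO4 that dissolves: [Ag^+] = 3s, [PO4^3-] = s.
So Ksp = (3s)^3 × s = 27s^4
Solving, s = (3.1 x 10^-17/27)^(1/4) = 3.27 × 10^-5 M
[Ag^+] = 3s = 9.8 × 10^-5 M

[Ag^+] ≈ 9.8e-5 M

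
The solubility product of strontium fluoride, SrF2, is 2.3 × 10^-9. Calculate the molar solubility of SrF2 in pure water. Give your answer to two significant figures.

SrF2(s) ⇌ Sr^2+ + 2 F^-
Ksp = [Sr^2+][F^-]^2
If s mol/L of SrF2 dissolves, [Sr^2+] = s and [F^-] = 2s.
Ksp = s(2s)^2 = 4s^3
s = (2.3 × 10^-9 / 4)^(1/3) = 8.3 × 10^-4 M

s = 8.3 × 10^-4 M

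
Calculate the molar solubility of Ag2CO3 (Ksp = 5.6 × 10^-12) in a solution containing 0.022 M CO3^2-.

Ag2CO3(s) ⇌ 2 Ag^+(aq) + CO3^2-(aq)
Ksp = [Ag^+]^2[CO3^2-]
If s mol/L dissolves here, [Ag^+] = 2s, [CO3^2-] = 0.022 + s ≈ 0.022 (Ksp is small, so little additional dissolves).
Ksp ≈ (2s)^2 × 0.022
s = 8.0 × 10^-6 M
Check: s = 8.0 × 10^-6 ≪ 0.022, so the approximation is valid.

8.0 × 10^-6 M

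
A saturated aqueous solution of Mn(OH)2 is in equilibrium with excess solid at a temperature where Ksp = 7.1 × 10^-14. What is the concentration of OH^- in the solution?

Mn(OH)2(s) ⇌ Mn^2+(aq) + 2 OH^-(aq)
Ksp = [Mn^2+][OH^-]^2
For each mole of Mn(OH)2 that dissolves: [Mn^2+] = s, [OH^-] = 2s.
So Ksp = s × (2s)^2 = 4s^3
s = (7.1 × 10^-14 / 4)^(1/3) = 2.61 × 10^-5 M
[OH^-] = 2s = 5.2 x 10^-5 M

[OH^-] = 5.2 x 10^-5 M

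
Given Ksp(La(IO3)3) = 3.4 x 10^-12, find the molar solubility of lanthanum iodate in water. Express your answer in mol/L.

s ≈ 6.0e-4 M

La(IO3)3(s) ⇌ La^3+ + 3 IO3^-
Ksp = [La^3+][IO3^-]^3
For each mole of La(IO3)3 that dissolves: [La^3+] = s, [IO3^-] = 3s.
Ksp = s(3s)^3 = 27s^4
s = (3.4 x 10^-12 / 27)^(1/4) = 6.0 × 10^-4 M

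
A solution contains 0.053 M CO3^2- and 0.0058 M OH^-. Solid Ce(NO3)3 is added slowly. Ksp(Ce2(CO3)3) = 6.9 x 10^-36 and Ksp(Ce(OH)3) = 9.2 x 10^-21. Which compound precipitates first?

Ce2(CO3)3

Precipitation of each salt starts when its ion product equals its Ksp.
For Ce2(CO3)3: 6.9 x 10^-36 = (0.053)^3 × [Ce^3+]^2  ⇒  [Ce^3+] = 2.2 × 10^-16 M.
For Ce(OH)3: 9.2 x 10^-21 = (0.0058)^3 × [Ce^3+]  ⇒  [Ce^3+] = 4.7 × 10^-14 M.
The salt with the lower threshold [Ce^3+] precipitates first: Ce2(CO3)3.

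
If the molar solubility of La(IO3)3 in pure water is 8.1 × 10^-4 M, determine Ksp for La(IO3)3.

La(IO3)3(s) <=> La^3+ + 3 IO3^-
With molar solubility s: [La^3+] = s, [IO3^-] = 3s.
Ksp = [La^3+][IO3^-]^3
Ksp = s(3s)^3 = 27s^4
With s = 8.1 × 10^-4: Ksp = 1.2 × 10^-11

Ksp = 1.2 × 10^-11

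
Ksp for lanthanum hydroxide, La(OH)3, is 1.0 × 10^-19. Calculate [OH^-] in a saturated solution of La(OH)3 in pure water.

[OH^-] = 2.3e-5 M

La(OH)3(s) ⇌ La^3+(aq) + 3 OH^-(aq)
Ksp = [La^3+][OH^-]^3
For each mole of La(OH)3 that dissolves: [La^3+] = s, [OH^-] = 3s.
Ksp = s(3s)^3 = 27s^4
s = (1.0 × 10^-19 / 27)^(1/4) = 7.80 × 10^-6 M
[OH^-] = 3s = 2.3 x 10^-5 M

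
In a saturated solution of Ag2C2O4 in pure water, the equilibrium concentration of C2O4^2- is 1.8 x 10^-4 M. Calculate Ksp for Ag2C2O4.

Ksp = 2.3 × 10^-11

Ag2C2O4(s) ⇌ 2 Ag^+ + C2O4^2-
Stoichiometry gives [Ag^+] = (2/1)[C2O4^2-] = 3.60 × 10^-4 M.
Ksp = [Ag^+]^2[C2O4^2-]
Ksp = (3.60 x 10^-4)^2 × 1.8 × 10^-4 = 2.3 × 10^-11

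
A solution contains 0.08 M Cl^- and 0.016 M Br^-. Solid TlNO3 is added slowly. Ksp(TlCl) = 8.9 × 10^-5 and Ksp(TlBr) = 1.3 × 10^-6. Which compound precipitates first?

TlBr

Each salt begins to precipitate when Q = Ksp, i.e. when [Tl^+] reaches its threshold.
For TlCl: 8.9 × 10^-5 = 0.08 × [Tl^+]  ⇒  [Tl^+] = 1.1 x 10^-3 M.
For TlBr: 1.3 × 10^-6 = 0.016 × [Tl^+]  ⇒  [Tl^+] = 8.1 × 10^-5 M.
The salt with the lower threshold [Tl^+] precipitates first: TlBr.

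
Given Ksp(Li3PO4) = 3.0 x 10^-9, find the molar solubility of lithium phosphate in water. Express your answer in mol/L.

Li3PO4(s) ⇌ 3 Li^+(aq) + PO4^3-(aq)
Ksp = [Li^+]^3[PO4^3-]
For each mole of Li3PO4 that dissolves: [Li^+] = 3s, [PO4^3-] = s.
Substituting: Ksp = (3s)^3s = 27s^4
s^4 = 3.0 x 10^-9 / 27, so s = 3.2 × 10^-3 M

s ≈ 3.2e-3 M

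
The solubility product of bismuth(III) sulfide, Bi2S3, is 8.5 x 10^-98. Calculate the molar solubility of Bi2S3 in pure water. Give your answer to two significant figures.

s = 1.5e-20 M

Bi2S3(s) ⇌ 2 Bi^3+(aq) + 3 S^2-(aq)
Ksp = [Bi^3+]^2[S^2-]^3
For each mole of Bi2S3 that dissolves: [Bi^3+] = 2s, [S^2-] = 3s.
Substituting: Ksp = (2s)^2(3s)^3 = 108s^5
s^5 = 8.5 x 10^-98 / 108, so s = 1.5 × 10^-20 M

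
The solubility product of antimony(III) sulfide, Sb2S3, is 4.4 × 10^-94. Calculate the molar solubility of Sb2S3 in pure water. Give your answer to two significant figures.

Sb2S3(s) ⇌ 2 Sb^3+ + 3 S^2-
Ksp = [Sb^3+]^2[S^2-]^3
If s mol/L of Sb2S3 dissolves, [Sb^3+] = 2s and [S^2-] = 3s.
Ksp = (2s)^2(3s)^3 = 108s^5
Solving, s = (4.4 × 10^-94/108)^(1/5) = 8.4 x 10^-20 M

s ≈ 8.4 x 10^-20 M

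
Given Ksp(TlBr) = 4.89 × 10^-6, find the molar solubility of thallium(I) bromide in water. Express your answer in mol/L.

s = 2.21 x 10^-3 M

TlBr(s) <=> Tl^+(aq) + Br^-(aq)
Ksp = [Tl^+][Br^-]
Let s = molar solubility. Then [Tl^+] = s and [Br^-] = s.
Ksp = s × s = s^2
s = (4.89 × 10^-6)^(1/2) = 2.21 x 10^-3 M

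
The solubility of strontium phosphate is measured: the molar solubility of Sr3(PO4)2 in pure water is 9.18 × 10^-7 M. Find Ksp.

Ksp = 7.04e-29

Sr3(PO4)2(s) <=> 3 Sr^2+(aq) + 2 PO4^3-(aq)
If s mol/L of Sr3(PO4)2 dissolves, [Sr^2+] = 3s and [PO4^3-] = 2s.
Ksp = [Sr^2+]^3[PO4^3-]^2
Ksp = (3s)^3(2s)^2 = 108s^5
Ksp = 108 × (9.18 × 10^-7)^5 = 7.04 x 10^-29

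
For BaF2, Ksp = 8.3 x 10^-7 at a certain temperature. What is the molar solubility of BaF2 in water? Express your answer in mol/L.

BaF2(s) ⇌ Ba^2+(aq) + 2 F^-(aq)
Ksp = [Ba^2+][F^-]^2
Let s = molar solubility. Then [Ba^2+] = s and [F^-] = 2s.
Substituting: Ksp = s(2s)^2 = 4s^3
s = (8.3 x 10^-7 / 4)^(1/3) = 5.9 × 10^-3 M

s = 5.9e-3 M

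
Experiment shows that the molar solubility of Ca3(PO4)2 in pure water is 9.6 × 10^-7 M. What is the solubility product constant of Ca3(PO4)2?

Ksp = 8.8 x 10^-29

Ca3(PO4)2(s) ⇌ 3 Ca^2+(aq) + 2 PO4^3-(aq)
With molar solubility s: [Ca^2+] = 3s, [PO4^3-] = 2s.
Ksp = [Ca^2+]^3[PO4^3-]^2
Substituting: Ksp = (3s)^3(2s)^2 = 108s^5
Ksp = 108 × (9.6 x 10^-7)^5 = 8.8 × 10^-29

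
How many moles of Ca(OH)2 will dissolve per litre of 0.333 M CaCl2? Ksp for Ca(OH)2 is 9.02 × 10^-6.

2.60 x 10^-3 M

Ca(OH)2(s) ⇌ Ca^2+ + 2 OH^-
Ksp = [Ca^2+][OH^-]^2
Let s = moles of Ca(OH)2 that dissolve per litre. [Ca^2+] = 0.333 + s ≈ 0.333, [OH^-] = 2s (since Ca^2+ from CaCl2 dominates).
Ksp ≈ 0.333 × (2s)^2
s = 2.60 × 10^-3 M
Check: s = 2.6 x 10^-3 ≪ 0.333, so the approximation is valid.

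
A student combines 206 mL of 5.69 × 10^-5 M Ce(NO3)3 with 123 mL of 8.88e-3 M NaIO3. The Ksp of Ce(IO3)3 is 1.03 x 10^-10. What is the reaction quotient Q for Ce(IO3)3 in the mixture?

Total volume = 206 + 123 = 329 mL.
[Ce^3+] = 5.69 x 10^-5 × (206/329) = 3.563 x 10^-5 M
[IO3^-] = 8.88 x 10^-3 × (123/329) = 3.320 × 10^-3 M
Ce(IO3)3(s) ⇌ Ce^3+(aq) + 3 IO3^-(aq), so Q = [Ce^3+][IO3^-]^3
Q = (3.563 x 10^-5)(3.320 × 10^-3)^3 = 1.30 x 10^-12
Q < Ksp, so no precipitate of Ce(IO3)3 forms.

Q = 1.30 × 10^-12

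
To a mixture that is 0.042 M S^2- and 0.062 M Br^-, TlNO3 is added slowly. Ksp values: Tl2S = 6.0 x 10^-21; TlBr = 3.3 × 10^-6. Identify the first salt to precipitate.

Tl2S

Each salt begins to precipitate when Q = Ksp, i.e. when [Tl^+] reaches its threshold.
For Tl2S: 6.0 x 10^-21 = 0.042 × [Tl^+]^2  ⇒  [Tl^+] = 3.8 × 10^-10 M.
For TlBr: 3.3 × 10^-6 = 0.062 × [Tl^+]  ⇒  [Tl^+] = 5.3 × 10^-5 M.
The salt with the lower threshold [Tl^+] precipitates first: Tl2S.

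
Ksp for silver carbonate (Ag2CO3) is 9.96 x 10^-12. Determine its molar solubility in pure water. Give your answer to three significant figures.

Ag2CO3(s) ⇌ 2 Ag^+(aq) + CO3^2-(aq)
Ksp = [Ag^+]^2[CO3^2-]
If s mol/L of Ag2CO3 dissolves, [Ag^+] = 2s and [CO3^2-] = s.
So Ksp = (2s)^2 × s = 4s^3
s^3 = 9.96 x 10^-12 / 4, so s = 1.36 × 10^-4 M

1.36 x 10^-4 M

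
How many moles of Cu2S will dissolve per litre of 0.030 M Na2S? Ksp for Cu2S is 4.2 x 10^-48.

Cu2S(s) ⇌ 2 Cu^+(aq) + S^2-(aq)
Ksp = [Cu^+]^2[S^2-]
Let s = moles of Cu2S that dissolve per litre. [Cu^+] = 2s, [S^2-] = 0.030 + s ≈ 0.030 (common-ion effect: S^2- is already 0.030 M).
Ksp ≈ (2s)^2 × 0.030
s = 5.9 x 10^-24 M
Check: s = 5.9 x 10^-24 ≪ 0.030, so the approximation is valid.

s = 5.9 × 10^-24 M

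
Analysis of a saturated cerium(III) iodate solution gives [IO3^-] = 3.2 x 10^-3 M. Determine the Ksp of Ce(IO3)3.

Ce(IO3)3(s) <=> Ce^3+ + 3 IO3^-
Stoichiometry gives [Ce^3+] = (1/3)[IO3^-] = 1.07 × 10^-3 M.
Ksp = [Ce^3+][IO3^-]^3
Ksp = 1.07 × 10^-3 × (3.2 × 10^-3)^3 = 3.5 × 10^-11

Ksp ≈ 3.5 x 10^-11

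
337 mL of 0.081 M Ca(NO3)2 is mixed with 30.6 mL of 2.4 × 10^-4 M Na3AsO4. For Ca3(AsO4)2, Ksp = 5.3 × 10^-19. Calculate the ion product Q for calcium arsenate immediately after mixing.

Q = 1.6e-13

Total volume = 337 + 30.6 = 367.6 mL.
[Ca^2+] = 8.1 × 10^-2 × (337/367.6) = 7.43 × 10^-2 M
[AsO4^3-] = 2.4 x 10^-4 × (30.6/367.6) = 2.00 × 10^-5 M
Ca3(AsO4)2(s) ⇌ 3 Ca^2+(aq) + 2 AsO4^3-(aq), so Q = [Ca^2+]^3[AsO4^3-]^2
Q = (7.43 x 10^-2)^3(2.00 × 10^-5)^2 = 1.6 × 10^-13
Q > Ksp, so Ca3(AsO4)2 will precipitate.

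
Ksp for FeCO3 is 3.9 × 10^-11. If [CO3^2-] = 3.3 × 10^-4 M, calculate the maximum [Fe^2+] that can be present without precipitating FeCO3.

FeCO3(s) <=> Fe^2+ + CO3^2-
Ksp = [Fe^2+][CO3^2-]
Precipitation begins when Q = Ksp. With [CO3^2-] = 3.3 × 10^-4 M:
3.9 × 10^-11 = (3.3 × 10^-4) × [Fe^2+]
[Fe^2+] = (3.9 × 10^-11 / 3.3 x 10^-4) = 1.2 x 10^-7 M

[Fe^2+] ≈ 1.2 × 10^-7 M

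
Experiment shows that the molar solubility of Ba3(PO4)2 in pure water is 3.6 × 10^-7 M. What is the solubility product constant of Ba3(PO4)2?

6.5e-31

Ba3(PO4)2(s) <=> 3 Ba^2+ + 2 PO4^3-
If s mol/L of Ba3(PO4)2 dissolves, [Ba^2+] = 3s and [PO4^3-] = 2s.
Ksp = [Ba^2+]^3[PO4^3-]^2
Substituting: Ksp = (3s)^3(2s)^2 = 108s^5
Ksp = 108 × (3.6 × 10^-7)^5 = 6.5 × 10^-31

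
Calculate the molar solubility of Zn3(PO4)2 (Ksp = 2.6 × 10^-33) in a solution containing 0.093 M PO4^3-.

s ≈ 2.2 × 10^-11 M

Zn3(PO4)2(s) <=> 3 Zn^2+(aq) + 2 PO4^3-(aq)
Ksp = [Zn^2+]^3[PO4^3-]^2
Let s = moles of Zn3(PO4)2 that dissolve per litre. [Zn^2+] = 3s, [PO4^3-] = 0.093 + 2s ≈ 0.093 (common-ion effect: PO4^3- is already 0.093 M).
Ksp ≈ (3s)^3 × (0.093)^2
s = 2.2 x 10^-11 M
Check: 2s = 4.5 × 10^-11 ≪ 0.093, so the approximation is valid.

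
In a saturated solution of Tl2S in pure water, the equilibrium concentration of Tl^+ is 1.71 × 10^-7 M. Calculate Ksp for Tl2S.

Tl2S(s) ⇌ 2 Tl^+(aq) + S^2-(aq)
Stoichiometry gives [S^2-] = (1/2)[Tl^+] = 8.550 x 10^-8 M.
Ksp = [Tl^+]^2[S^2-]
Ksp = (1.71 x 10^-7)^2 × 8.550 x 10^-8 = 2.50 x 10^-21

Ksp = 2.50e-21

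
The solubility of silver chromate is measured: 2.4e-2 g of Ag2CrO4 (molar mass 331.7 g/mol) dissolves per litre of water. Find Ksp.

Molar solubility s = (2.4 x 10^-2 g/L) / (331.7 g/mol) = 7.24 × 10^-5 M.
Ag2CrO4(s) ⇌ 2 Ag^+(aq) + CrO4^2-(aq)
If s mol/L of Ag2CrO4 dissolves, [Ag^+] = 2s and [CrO4^2-] = s.
Ksp = [Ag^+]^2[CrO4^2-]
Substituting: Ksp = (2s)^2s = 4s^3
Ksp = 4 × (7.24 x 10^-5)^3 = 1.5 × 10^-12

Ksp = 1.5 × 10^-12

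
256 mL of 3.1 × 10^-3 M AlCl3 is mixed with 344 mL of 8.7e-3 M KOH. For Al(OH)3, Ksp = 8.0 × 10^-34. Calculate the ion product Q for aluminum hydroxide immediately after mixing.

Q = 1.6 × 10^-10

Total volume = 256 + 344 = 600 mL.
[Al^3+] = 3.1 × 10^-3 × (256/600) = 1.32 x 10^-3 M
[OH^-] = 8.7 x 10^-3 × (344/600) = 4.99 x 10^-3 M
Al(OH)3(s) ⇌ Al^3+(aq) + 3 OH^-(aq), so Q = [Al^3+][OH^-]^3
Q = (1.32 × 10^-3)(4.99 × 10^-3)^3 = 1.6 × 10^-10
Q > Ksp, so Al(OH)3 will precipitate.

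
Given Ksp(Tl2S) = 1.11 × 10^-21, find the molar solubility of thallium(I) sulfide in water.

6.52 × 10^-8 M

Tl2S(s) <=> 2 Tl^+ + S^2-
Ksp = [Tl^+]^2[S^2-]
If s mol/L of Tl2S dissolves, [Tl^+] = 2s and [S^2-] = s.
Substituting: Ksp = (2s)^2s = 4s^3
s^3 = 1.11 × 10^-21 / 4, so s = 6.52 × 10^-8 M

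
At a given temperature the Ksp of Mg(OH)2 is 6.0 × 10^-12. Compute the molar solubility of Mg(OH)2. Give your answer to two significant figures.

Mg(OH)2(s) ⇌ Mg^2+ + 2 OH^-
Ksp = [Mg^2+][OH^-]^2
If s mol/L of Mg(OH)2 dissolves, [Mg^2+] = s and [OH^-] = 2s.
So Ksp = s × (2s)^2 = 4s^3
Solving, s = (6.0 × 10^-12/4)^(1/3) = 1.1 × 10^-4 M

s ≈ 1.1e-4 M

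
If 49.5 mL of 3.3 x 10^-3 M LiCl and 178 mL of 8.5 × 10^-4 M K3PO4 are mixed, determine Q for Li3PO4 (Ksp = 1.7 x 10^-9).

Q = 2.5e-13

Total volume = 49.5 + 178 = 227.5 mL.
[Li^+] = 3.3 x 10^-3 × (49.5/227.5) = 7.18 × 10^-4 M
[PO4^3-] = 8.5 × 10^-4 × (178/227.5) = 6.65 x 10^-4 M
Li3PO4(s) ⇌ 3 Li^+(aq) + PO4^3-(aq), so Q = [Li^+]^3[PO4^3-]
Q = (7.18 × 10^-4)^3(6.65 × 10^-4) = 2.5 x 10^-13
Q < Ksp, so no precipitate of Li3PO4 forms.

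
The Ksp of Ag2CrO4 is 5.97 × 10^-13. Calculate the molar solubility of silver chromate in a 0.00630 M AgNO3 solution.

Ag2CrO4(s) <=> 2 Ag^+ + CrO4^2-
Ksp = [Ag^+]^2[CrO4^2-]
Let s be the molar solubility in this solution. [Ag^+] = 0.00630 + 2s ≈ 0.00630, [CrO4^2-] = s (common-ion effect: Ag^+ is already 0.00630 M).
Ksp ≈ (0.00630)^2 × s
s = 1.50 x 10^-8 M
Check: 2s = 3.0 × 10^-8 ≪ 0.00630, so the approximation is valid.

1.50 x 10^-8 M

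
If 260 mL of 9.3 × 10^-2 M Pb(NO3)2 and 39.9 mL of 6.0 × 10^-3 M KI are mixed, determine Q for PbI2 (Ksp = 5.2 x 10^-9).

Total volume = 260 + 39.9 = 299.9 mL.
[Pb^2+] = 9.3 x 10^-2 × (260/299.9) = 8.06 × 10^-2 M
[I^-] = 6.0 × 10^-3 × (39.9/299.9) = 7.98 × 10^-4 M
PbI2(s) ⇌ Pb^2+(aq) + 2 I^-(aq), so Q = [Pb^2+][I^-]^2
Q = (8.06 × 10^-2)(7.98 × 10^-4)^2 = 5.1 x 10^-8
Q > Ksp, so PbI2 will precipitate.

5.1 × 10^-8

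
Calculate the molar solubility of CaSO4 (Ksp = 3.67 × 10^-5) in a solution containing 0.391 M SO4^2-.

CaSO4(s) <=> Ca^2+(aq) + SO4^2-(aq)
Ksp = [Ca^2+][SO4^2-]
If s mol/L dissolves here, [Ca^2+] = s, [SO4^2-] = 0.391 + s ≈ 0.391 (Ksp is small, so little additional dissolves).
Ksp ≈ s × 0.391
s = 9.39 x 10^-5 M
Check: s = 9.4 x 10^-5 ≪ 0.391, so the approximation is valid.

s = 9.39e-5 M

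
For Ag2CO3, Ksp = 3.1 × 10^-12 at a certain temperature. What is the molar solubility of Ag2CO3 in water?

Ag2CO3(s) ⇌ 2 Ag^+ + CO3^2-
Ksp = [Ag^+]^2[CO3^2-]
With molar solubility s: [Ag^+] = 2s, [CO3^2-] = s.
Ksp = (2s)^2s = 4s^3
Solving, s = (3.1 × 10^-12/4)^(1/3) = 9.2 × 10^-5 M

9.2 × 10^-5 M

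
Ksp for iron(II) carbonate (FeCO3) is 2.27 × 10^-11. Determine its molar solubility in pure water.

FeCO3(s) <=> Fe^2+ + CO3^2-
Ksp = [Fe^2+][CO3^2-]
For each mole of FeCO3 that dissolves: [Fe^2+] = s, [CO3^2-] = s.
Ksp = s^2
s = (2.27 × 10^-11)^(1/2) = 4.76 × 10^-6 M

s = 4.76e-6 M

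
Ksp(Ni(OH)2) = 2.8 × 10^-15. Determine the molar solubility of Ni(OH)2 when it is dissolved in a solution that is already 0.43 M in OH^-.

s = 1.5e-14 M

Ni(OH)2(s) ⇌ Ni^2+ + 2 OH^-
Ksp = [Ni^2+][OH^-]^2
Let s = moles of Ni(OH)2 that dissolve per litre. [Ni^2+] = s, [OH^-] = 0.43 + 2s ≈ 0.43 (common-ion effect: OH^- is already 0.43 M).
Ksp ≈ s × (0.43)^2
s = 1.5 x 10^-14 M
Check: 2s = 3.0 x 10^-14 ≪ 0.43, so the approximation is valid.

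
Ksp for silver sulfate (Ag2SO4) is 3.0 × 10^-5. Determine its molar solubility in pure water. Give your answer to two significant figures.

s ≈ 0.020 M

Ag2SO4(s) <=> 2 Ag^+(aq) + SO4^2-(aq)
Ksp = [Ag^+]^2[SO4^2-]
For each mole of Ag2SO4 that dissolves: [Ag^+] = 2s, [SO4^2-] = s.
Ksp = (2s)^2s = 4s^3
s^3 = 3.0 × 10^-5 / 4, so s = 2.0 x 10^-2 M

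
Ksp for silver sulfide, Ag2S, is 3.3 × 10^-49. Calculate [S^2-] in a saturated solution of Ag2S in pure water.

Ag2S(s) ⇌ 2 Ag^+ + S^2-
Ksp = [Ag^+]^2[S^2-]
For each mole of Ag2S that dissolves: [Ag^+] = 2s, [S^2-] = s.
Ksp = (2s)^2s = 4s^3
Solving, s = (3.3 × 10^-49/4)^(1/3) = 4.35 x 10^-17 M
[S^2-] = s = 4.4 × 10^-17 M

[S^2-] ≈ 4.4 × 10^-17 M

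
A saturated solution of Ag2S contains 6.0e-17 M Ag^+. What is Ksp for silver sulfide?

1.1 × 10^-49

Ag2S(s) ⇌ 2 Ag^+ + S^2-
Stoichiometry gives [S^2-] = (1/2)[Ag^+] = 3.00 x 10^-17 M.
Ksp = [Ag^+]^2[S^2-]
Ksp = (6.0 x 10^-17)^2 × 3.00 × 10^-17 = 1.1 × 10^-49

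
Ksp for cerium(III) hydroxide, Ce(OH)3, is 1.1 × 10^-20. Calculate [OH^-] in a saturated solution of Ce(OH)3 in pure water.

Ce(OH)3(s) <=> Ce^3+(aq) + 3 OH^-(aq)
Ksp = [Ce^3+][OH^-]^3
With molar solubility s: [Ce^3+] = s, [OH^-] = 3s.
Ksp = s(3s)^3 = 27s^4
Solving, s = (1.1 × 10^-20/27)^(1/4) = 4.49 x 10^-6 M
[OH^-] = 3s = 1.3 × 10^-5 M

[OH^-] ≈ 1.3 x 10^-5 M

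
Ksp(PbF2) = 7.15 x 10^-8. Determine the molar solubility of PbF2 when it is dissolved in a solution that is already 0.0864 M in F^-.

PbF2(s) ⇌ Pb^2+(aq) + 2 F^-(aq)
Ksp = [Pb^2+][F^-]^2
Let s be the molar solubility in this solution. [Pb^2+] = s, [F^-] = 0.0864 + 2s ≈ 0.0864 (Ksp is small, so little additional dissolves).
Ksp ≈ s × (0.0864)^2
s = 9.58 x 10^-6 M
Check: 2s = 1.9 × 10^-5 ≪ 0.0864, so the approximation is valid.

9.58e-6 M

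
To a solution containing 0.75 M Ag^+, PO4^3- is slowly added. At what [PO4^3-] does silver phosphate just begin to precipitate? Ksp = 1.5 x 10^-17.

Ag3PO4(s) ⇌ 3 Ag^+ + PO4^3-
Ksp = [Ag^+]^3[PO4^3-]
Precipitation begins when Q = Ksp. With [Ag^+] = 0.75 M:
1.5 x 10^-17 = (0.75)^3 × [PO4^3-]
[PO4^3-] = (1.5 x 10^-17 / 4.22 × 10^-1) = 3.6 × 10^-17 M

3.6 × 10^-17 M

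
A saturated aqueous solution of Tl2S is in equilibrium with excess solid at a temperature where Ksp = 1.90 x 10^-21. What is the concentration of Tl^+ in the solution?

[Tl^+] = 1.56e-7 M

Tl2S(s) ⇌ 2 Tl^+(aq) + S^2-(aq)
Ksp = [Tl^+]^2[S^2-]
If s mol/L of Tl2S dissolves, [Tl^+] = 2s and [S^2-] = s.
Substituting: Ksp = (2s)^2s = 4s^3
s^3 = 1.90 x 10^-21 / 4, so s = 7.802 x 10^-8 M
[Tl^+] = 2s = 1.56 x 10^-7 M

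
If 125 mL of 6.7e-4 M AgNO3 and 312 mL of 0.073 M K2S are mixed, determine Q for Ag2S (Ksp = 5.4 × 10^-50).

1.9 × 10^-9

Total volume = 125 + 312 = 437 mL.
[Ag^+] = 6.7 × 10^-4 × (125/437) = 1.92 × 10^-4 M
[S^2-] = 7.3 × 10^-2 × (312/437) = 5.21 × 10^-2 M
Ag2S(s) ⇌ 2 Ag^+ + S^2-, so Q = [Ag^+]^2[S^2-]
Q = (1.92 × 10^-4)^2(5.21 × 10^-2) = 1.9 × 10^-9
Q > Ksp, so Ag2S will precipitate.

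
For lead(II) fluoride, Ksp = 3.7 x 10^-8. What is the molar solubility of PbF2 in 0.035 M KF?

s ≈ 3.0e-5 M

PbF2(s) <=> Pb^2+(aq) + 2 F^-(aq)
Ksp = [Pb^2+][F^-]^2
If s mol/L dissolves here, [Pb^2+] = s, [F^-] = 0.035 + 2s ≈ 0.035 (Ksp is small, so little additional dissolves).
Ksp ≈ s × (0.035)^2
s = 3.0 x 10^-5 M
Check: 2s = 6.0 × 10^-5 ≪ 0.035, so the approximation is valid.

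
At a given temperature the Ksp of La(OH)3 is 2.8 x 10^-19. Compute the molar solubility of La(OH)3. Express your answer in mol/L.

1.0 × 10^-5 M

La(OH)3(s) ⇌ La^3+(aq) + 3 OH^-(aq)
Ksp = [La^3+][OH^-]^3
For each mole of La(OH)3 that dissolves: [La^3+] = s, [OH^-] = 3s.
Substituting: Ksp = s(3s)^3 = 27s^4
s = (2.8 x 10^-19 / 27)^(1/4) = 1.0 x 10^-5 M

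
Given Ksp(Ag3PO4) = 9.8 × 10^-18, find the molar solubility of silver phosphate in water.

Ag3PO4(s) ⇌ 3 Ag^+ + PO4^3-
Ksp = [Ag^+]^3[PO4^3-]
If s mol/L of Ag3PO4 dissolves, [Ag^+] = 3s and [PO4^3-] = s.
Substituting: Ksp = (3s)^3s = 27s^4
s^4 = 9.8 × 10^-18 / 27, so s = 2.5 × 10^-5 M

s = 2.5e-5 M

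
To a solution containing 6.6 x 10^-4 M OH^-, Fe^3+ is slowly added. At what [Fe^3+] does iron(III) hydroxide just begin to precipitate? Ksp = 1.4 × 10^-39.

Fe(OH)3(s) <=> Fe^3+(aq) + 3 OH^-(aq)
Ksp = [Fe^3+][OH^-]^3
Precipitation begins when Q = Ksp. With [OH^-] = 6.6 x 10^-4 M:
1.4 × 10^-39 = (6.6 x 10^-4)^3 × [Fe^3+]
[Fe^3+] = (1.4 × 10^-39 / 2.87 × 10^-10) = 4.9 × 10^-30 M

4.9 x 10^-30 M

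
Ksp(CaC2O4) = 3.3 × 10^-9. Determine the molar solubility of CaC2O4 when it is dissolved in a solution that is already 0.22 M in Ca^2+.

CaC2O4(s) ⇌ Ca^2+(aq) + C2O4^2-(aq)
Ksp = [Ca^2+][C2O4^2-]
Let s be the molar solubility in this solution. [Ca^2+] = 0.22 + s ≈ 0.22, [C2O4^2-] = s (since the Ca^2+ already present dominates).
Ksp ≈ 0.22 × s
s = 1.5 x 10^-8 M
Check: s = 1.5 × 10^-8 ≪ 0.22, so the approximation is valid.

s = 1.5 × 10^-8 M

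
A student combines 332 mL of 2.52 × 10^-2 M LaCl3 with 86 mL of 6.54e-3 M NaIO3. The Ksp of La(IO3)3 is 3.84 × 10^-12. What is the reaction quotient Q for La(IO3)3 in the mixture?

Total volume = 332 + 86 = 418 mL.
[La^3+] = 2.52 x 10^-2 × (332/418) = 2.002 x 10^-2 M
[IO3^-] = 6.54 × 10^-3 × (86/418) = 1.346 × 10^-3 M
La(IO3)3(s) ⇌ La^3+ + 3 IO3^-, so Q = [La^3+][IO3^-]^3
Q = (2.002 x 10^-2)(1.346 × 10^-3)^3 = 4.88 x 10^-11
Q > Ksp, so La(IO3)3 will precipitate.

4.88e-11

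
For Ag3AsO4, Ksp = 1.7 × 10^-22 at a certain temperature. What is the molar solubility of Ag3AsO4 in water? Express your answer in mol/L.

1.6 x 10^-6 M

Ag3AsO4(s) ⇌ 3 Ag^+(aq) + AsO4^3-(aq)
Ksp = [Ag^+]^3[AsO4^3-]
For each mole of Ag3AsO4 that dissolves: [Ag^+] = 3s, [AsO4^3-] = s.
Ksp = (3s)^3s = 27s^4
s = (1.7 × 10^-22 / 27)^(1/4) = 1.6 x 10^-6 M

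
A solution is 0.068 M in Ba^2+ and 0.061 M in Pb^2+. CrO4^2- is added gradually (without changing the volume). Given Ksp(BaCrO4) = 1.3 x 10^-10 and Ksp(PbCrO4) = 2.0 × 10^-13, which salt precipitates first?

PbCrO4

Each salt begins to precipitate when Q = Ksp, i.e. when [CrO4^2-] reaches its threshold.
For BaCrO4: 1.3 x 10^-10 = 0.068 × [CrO4^2-]  ⇒  [CrO4^2-] = 1.9 × 10^-9 M.
For PbCrO4: 2.0 × 10^-13 = 0.061 × [CrO4^2-]  ⇒  [CrO4^2-] = 3.3 × 10^-12 M.
The salt with the lower threshold [CrO4^2-] precipitates first: PbCrO4.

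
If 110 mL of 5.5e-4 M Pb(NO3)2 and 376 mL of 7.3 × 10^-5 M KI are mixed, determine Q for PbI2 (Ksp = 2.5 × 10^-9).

Total volume = 110 + 376 = 486 mL.
[Pb^2+] = 5.5 x 10^-4 × (110/486) = 1.24 × 10^-4 M
[I^-] = 7.3 x 10^-5 × (376/486) = 5.65 × 10^-5 M
PbI2(s) <=> Pb^2+ + 2 I^-, so Q = [Pb^2+][I^-]^2
Q = (1.24 × 10^-4)(5.65 × 10^-5)^2 = 4.0 × 10^-13
Q < Ksp, so no precipitate of PbI2 forms.

Q = 4.0e-13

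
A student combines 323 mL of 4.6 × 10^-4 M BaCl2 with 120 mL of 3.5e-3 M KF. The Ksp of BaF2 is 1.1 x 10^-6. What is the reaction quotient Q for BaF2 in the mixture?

Total volume = 323 + 120 = 443 mL.
[Ba^2+] = 4.6 × 10^-4 × (323/443) = 3.35 × 10^-4 M
[F^-] = 3.5 x 10^-3 × (120/443) = 9.48 x 10^-4 M
BaF2(s) ⇌ Ba^2+ + 2 F^-, so Q = [Ba^2+][F^-]^2
Q = (3.35 × 10^-4)(9.48 × 10^-4)^2 = 3.0 × 10^-10
Q < Ksp, so no precipitate of BaF2 forms.

3.0e-10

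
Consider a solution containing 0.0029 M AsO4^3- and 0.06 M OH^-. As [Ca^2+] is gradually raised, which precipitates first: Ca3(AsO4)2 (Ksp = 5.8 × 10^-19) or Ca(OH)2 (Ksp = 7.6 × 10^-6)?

Precipitation of each salt starts when its ion product equals its Ksp.
For Ca3(AsO4)2: 5.8 × 10^-19 = (0.0029)^2 × [Ca^2+]^3  ⇒  [Ca^2+] = 4.1 × 10^-5 M.
For Ca(OH)2: 7.6 × 10^-6 = (0.06)^2 × [Ca^2+]  ⇒  [Ca^2+] = 2.1 x 10^-3 M.
The salt with the lower threshold [Ca^2+] precipitates first: Ca3(AsO4)2.

Ca3(AsO4)2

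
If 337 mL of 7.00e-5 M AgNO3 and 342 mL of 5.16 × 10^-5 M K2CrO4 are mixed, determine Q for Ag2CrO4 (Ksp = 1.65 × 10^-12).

Total volume = 337 + 342 = 679 mL.
[Ag^+] = 7.00 × 10^-5 × (337/679) = 3.474 × 10^-5 M
[CrO4^2-] = 5.16 × 10^-5 × (342/679) = 2.599 × 10^-5 M
Ag2CrO4(s) ⇌ 2 Ag^+ + CrO4^2-, so Q = [Ag^+]^2[CrO4^2-]
Q = (3.474 × 10^-5)^2(2.599 x 10^-5) = 3.14 × 10^-14
Q < Ksp, so no precipitate of Ag2CrO4 forms.

Q = 3.14 x 10^-14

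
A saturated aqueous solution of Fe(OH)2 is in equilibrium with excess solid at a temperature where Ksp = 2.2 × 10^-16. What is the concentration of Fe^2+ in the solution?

Fe(OH)2(s) ⇌ Fe^2+(aq) + 2 OH^-(aq)
Ksp = [Fe^2+][OH^-]^2
For each mole of Fe(OH)2 that dissolves: [Fe^2+] = s, [OH^-] = 2s.
Substituting: Ksp = s(2s)^2 = 4s^3
Solving, s = (2.2 × 10^-16/4)^(1/3) = 3.80 × 10^-6 M
[Fe^2+] = s = 3.8 × 10^-6 M

3.8e-6 M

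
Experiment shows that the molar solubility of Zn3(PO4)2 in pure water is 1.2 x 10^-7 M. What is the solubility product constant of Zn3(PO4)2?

Zn3(PO4)2(s) ⇌ 3 Zn^2+(aq) + 2 PO4^3-(aq)
With molar solubility s: [Zn^2+] = 3s, [PO4^3-] = 2s.
Ksp = [Zn^2+]^3[PO4^3-]^2
Substituting: Ksp = (3s)^3(2s)^2 = 108s^5
Ksp = 108 × (1.2 x 10^-7)^5 = 2.7 × 10^-33

Ksp ≈ 2.7 × 10^-33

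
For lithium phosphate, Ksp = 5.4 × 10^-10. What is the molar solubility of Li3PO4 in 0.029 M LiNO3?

s = 2.2 × 10^-5 M

Li3PO4(s) <=> 3 Li^+ + PO4^3-
Ksp = [Li^+]^3[PO4^3-]
If s mol/L dissolves here, [Li^+] = 0.029 + 3s ≈ 0.029, [PO4^3-] = s (common-ion effect: Li^+ is already 0.029 M).
Ksp ≈ (0.029)^3 × s
s = 2.2 × 10^-5 M
Check: 3s = 6.6 × 10^-5 ≪ 0.029, so the approximation is valid.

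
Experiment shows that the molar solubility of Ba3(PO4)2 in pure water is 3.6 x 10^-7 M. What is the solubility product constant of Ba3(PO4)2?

Ksp ≈ 6.5e-31

Ba3(PO4)2(s) <=> 3 Ba^2+(aq) + 2 PO4^3-(aq)
With molar solubility s: [Ba^2+] = 3s, [PO4^3-] = 2s.
Ksp = [Ba^2+]^3[PO4^3-]^2
Ksp = (3s)^3(2s)^2 = 108s^5
With s = 3.6 × 10^-7: Ksp = 6.5 × 10^-31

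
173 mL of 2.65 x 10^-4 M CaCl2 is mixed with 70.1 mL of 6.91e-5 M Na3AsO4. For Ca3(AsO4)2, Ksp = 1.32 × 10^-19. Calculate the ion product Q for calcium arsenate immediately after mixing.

Total volume = 173 + 70.1 = 243.1 mL.
[Ca^2+] = 2.65 × 10^-4 × (173/243.1) = 1.886 × 10^-4 M
[AsO4^3-] = 6.91 × 10^-5 × (70.1/243.1) = 1.993 × 10^-5 M
Ca3(AsO4)2(s) ⇌ 3 Ca^2+ + 2 AsO4^3-, so Q = [Ca^2+]^3[AsO4^3-]^2
Q = (1.886 × 10^-4)^3(1.993 x 10^-5)^2 = 2.66 x 10^-21
Q < Ksp, so no precipitate of Ca3(AsO4)2 forms.

Q = 2.66 x 10^-21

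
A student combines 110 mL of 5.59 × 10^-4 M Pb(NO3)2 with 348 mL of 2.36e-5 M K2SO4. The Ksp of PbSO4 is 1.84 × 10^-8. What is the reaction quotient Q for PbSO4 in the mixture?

Q ≈ 2.41 × 10^-9

Total volume = 110 + 348 = 458 mL.
[Pb^2+] = 5.59 × 10^-4 × (110/458) = 1.343 x 10^-4 M
[SO4^2-] = 2.36 x 10^-5 × (348/458) = 1.793 × 10^-5 M
PbSO4(s) ⇌ Pb^2+ + SO4^2-, so Q = [Pb^2+][SO4^2-]
Q = (1.343 × 10^-4)(1.793 × 10^-5) = 2.41 × 10^-9
Q < Ksp, so no precipitate of PbSO4 forms.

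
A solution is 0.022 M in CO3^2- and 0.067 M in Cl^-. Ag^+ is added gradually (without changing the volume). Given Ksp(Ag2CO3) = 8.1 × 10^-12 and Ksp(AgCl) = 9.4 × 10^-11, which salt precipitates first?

AgCl

Precipitation of each salt starts when its ion product equals its Ksp.
For Ag2CO3: 8.1 × 10^-12 = 0.022 × [Ag^+]^2  ⇒  [Ag^+] = 1.9 x 10^-5 M.
For AgCl: 9.4 × 10^-11 = 0.067 × [Ag^+]  ⇒  [Ag^+] = 1.4 x 10^-9 M.
The salt with the lower threshold [Ag^+] precipitates first: AgCl.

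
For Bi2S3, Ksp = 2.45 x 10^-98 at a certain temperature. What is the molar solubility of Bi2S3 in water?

s = 1.18 × 10^-20 M

Bi2S3(s) <=> 2 Bi^3+ + 3 S^2-
Ksp = [Bi^3+]^2[S^2-]^3
Let s = molar solubility. Then [Bi^3+] = 2s and [S^2-] = 3s.
Substituting: Ksp = (2s)^2(3s)^3 = 108s^5
s = (2.45 x 10^-98 / 108)^(1/5) = 1.18 × 10^-20 M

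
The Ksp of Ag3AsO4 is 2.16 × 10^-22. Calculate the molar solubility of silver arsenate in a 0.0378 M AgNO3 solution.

Ag3AsO4(s) ⇌ 3 Ag^+ + AsO4^3-
Ksp = [Ag^+]^3[AsO4^3-]
Let s = moles of Ag3AsO4 that dissolve per litre. [Ag^+] = 0.0378 + 3s ≈ 0.0378, [AsO4^3-] = s (common-ion effect: Ag^+ is already 0.0378 M).
Ksp ≈ (0.0378)^3 × s
s = 4.00 × 10^-18 M
Check: 3s = 1.2 x 10^-17 ≪ 0.0378, so the approximation is valid.

s ≈ 4.00 × 10^-18 M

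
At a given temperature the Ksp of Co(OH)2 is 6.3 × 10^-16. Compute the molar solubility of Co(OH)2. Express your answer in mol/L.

5.4e-6 M

Co(OH)2(s) ⇌ Co^2+(aq) + 2 OH^-(aq)
Ksp = [Co^2+][OH^-]^2
With molar solubility s: [Co^2+] = s, [OH^-] = 2s.
So Ksp = s × (2s)^2 = 4s^3
s^3 = 6.3 × 10^-16 / 4, so s = 5.4 x 10^-6 M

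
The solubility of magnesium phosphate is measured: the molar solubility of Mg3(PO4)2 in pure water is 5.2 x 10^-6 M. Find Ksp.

Mg3(PO4)2(s) ⇌ 3 Mg^2+ + 2 PO4^3-
For each mole of Mg3(PO4)2 that dissolves: [Mg^2+] = 3s, [PO4^3-] = 2s.
Ksp = [Mg^2+]^3[PO4^3-]^2
Substituting: Ksp = (3s)^3(2s)^2 = 108s^5
Ksp = 108 × (5.2 × 10^-6)^5 = 4.1 x 10^-25

4.1 x 10^-25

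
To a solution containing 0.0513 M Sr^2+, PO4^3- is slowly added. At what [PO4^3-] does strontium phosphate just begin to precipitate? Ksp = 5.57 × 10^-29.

Sr3(PO4)2(s) <=> 3 Sr^2+ + 2 PO4^3-
Ksp = [Sr^2+]^3[PO4^3-]^2
Precipitation begins when Q = Ksp. With [Sr^2+] = 0.0513 M:
5.57 × 10^-29 = (0.0513)^3 × [PO4^3-]^2
[PO4^3-] = (5.57 × 10^-29 / 1.350 x 10^-4)^(1/2) = 6.42 x 10^-13 M

[PO4^3-] ≈ 6.42 x 10^-13 M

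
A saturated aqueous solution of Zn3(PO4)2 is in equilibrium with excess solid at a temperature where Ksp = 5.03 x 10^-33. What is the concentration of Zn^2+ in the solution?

Zn3(PO4)2(s) ⇌ 3 Zn^2+(aq) + 2 PO4^3-(aq)
Ksp = [Zn^2+]^3[PO4^3-]^2
For each mole of Zn3(PO4)2 that dissolves: [Zn^2+] = 3s, [PO4^3-] = 2s.
Substituting: Ksp = (3s)^3(2s)^2 = 108s^5
s = (5.03 x 10^-33 / 108)^(1/5) = 1.360 × 10^-7 M
[Zn^2+] = 3s = 4.08 x 10^-7 M

4.08 × 10^-7 M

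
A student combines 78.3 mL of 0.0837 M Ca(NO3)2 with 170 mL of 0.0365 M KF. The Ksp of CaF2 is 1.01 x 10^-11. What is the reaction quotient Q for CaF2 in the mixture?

1.65 × 10^-5

Total volume = 78.3 + 170 = 248.3 mL.
[Ca^2+] = 8.37 × 10^-2 × (78.3/248.3) = 2.639 × 10^-2 M
[F^-] = 3.65 × 10^-2 × (170/248.3) = 2.499 × 10^-2 M
CaF2(s) ⇌ Ca^2+(aq) + 2 F^-(aq), so Q = [Ca^2+][F^-]^2
Q = (2.639 x 10^-2)(2.499 × 10^-2)^2 = 1.65 x 10^-5
Q > Ksp, so CaF2 will precipitate.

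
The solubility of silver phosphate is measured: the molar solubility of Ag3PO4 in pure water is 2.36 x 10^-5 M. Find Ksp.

Ksp = 8.38e-18

Ag3PO4(s) ⇌ 3 Ag^+ + PO4^3-
With molar solubility s: [Ag^+] = 3s, [PO4^3-] = s.
Ksp = [Ag^+]^3[PO4^3-]
Ksp = (3s)^3s = 27s^4
Ksp = 27 × (2.36 × 10^-5)^4 = 8.38 x 10^-18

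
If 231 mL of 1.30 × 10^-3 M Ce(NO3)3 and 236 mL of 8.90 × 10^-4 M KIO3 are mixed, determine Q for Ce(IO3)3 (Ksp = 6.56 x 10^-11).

Total volume = 231 + 236 = 467 mL.
[Ce^3+] = 1.30 × 10^-3 × (231/467) = 6.430 x 10^-4 M
[IO3^-] = 8.90 x 10^-4 × (236/467) = 4.498 × 10^-4 M
Ce(IO3)3(s) ⇌ Ce^3+(aq) + 3 IO3^-(aq), so Q = [Ce^3+][IO3^-]^3
Q = (6.430 × 10^-4)(4.498 × 10^-4)^3 = 5.85 x 10^-14
Q < Ksp, so no precipitate of Ce(IO3)3 forms.

5.85 × 10^-14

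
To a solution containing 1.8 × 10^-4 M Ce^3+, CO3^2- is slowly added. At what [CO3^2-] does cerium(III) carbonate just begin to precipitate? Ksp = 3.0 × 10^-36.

Ce2(CO3)3(s) ⇌ 2 Ce^3+(aq) + 3 CO3^2-(aq)
Ksp = [Ce^3+]^2[CO3^2-]^3
Precipitation begins when Q = Ksp. With [Ce^3+] = 1.8 × 10^-4 M:
3.0 × 10^-36 = (1.8 × 10^-4)^2 × [CO3^2-]^3
[CO3^2-] = (3.0 × 10^-36 / 3.24 × 10^-8)^(1/3) = 4.5 x 10^-10 M

4.5e-10 M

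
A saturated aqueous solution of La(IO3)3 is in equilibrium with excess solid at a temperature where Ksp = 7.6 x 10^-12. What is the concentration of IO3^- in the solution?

La(IO3)3(s) ⇌ La^3+ + 3 IO3^-
Ksp = [La^3+][IO3^-]^3
If s mol/L of La(IO3)3 dissolves, [La^3+] = s and [IO3^-] = 3s.
So Ksp = s × (3s)^3 = 27s^4
Solving, s = (7.6 x 10^-12/27)^(1/4) = 7.28 × 10^-4 M
[IO3^-] = 3s = 2.2 × 10^-3 M

[IO3^-] ≈ 2.2e-3 M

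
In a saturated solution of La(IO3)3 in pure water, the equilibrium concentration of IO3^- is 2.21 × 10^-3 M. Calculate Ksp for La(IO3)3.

7.95 × 10^-12

La(IO3)3(s) <=> La^3+(aq) + 3 IO3^-(aq)
Stoichiometry gives [La^3+] = (1/3)[IO3^-] = 7.367 × 10^-4 M.
Ksp = [La^3+][IO3^-]^3
Ksp = 7.367 × 10^-4 × (2.21 × 10^-3)^3 = 7.95 × 10^-12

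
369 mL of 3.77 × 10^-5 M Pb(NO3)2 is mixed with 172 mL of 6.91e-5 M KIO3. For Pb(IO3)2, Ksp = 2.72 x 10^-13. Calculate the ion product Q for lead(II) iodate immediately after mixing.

Total volume = 369 + 172 = 541 mL.
[Pb^2+] = 3.77 x 10^-5 × (369/541) = 2.571 × 10^-5 M
[IO3^-] = 6.91 × 10^-5 × (172/541) = 2.197 x 10^-5 M
Pb(IO3)2(s) <=> Pb^2+ + 2 IO3^-, so Q = [Pb^2+][IO3^-]^2
Q = (2.571 × 10^-5)(2.197 × 10^-5)^2 = 1.24 × 10^-14
Q < Ksp, so no precipitate of Pb(IO3)2 forms.

1.24 × 10^-14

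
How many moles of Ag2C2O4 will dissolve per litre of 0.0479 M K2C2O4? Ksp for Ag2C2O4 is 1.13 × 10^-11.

Ag2C2O4(s) ⇌ 2 Ag^+ + C2O4^2-
Ksp = [Ag^+]^2[C2O4^2-]
If s mol/L dissolves here, [Ag^+] = 2s, [C2O4^2-] = 0.0479 + s ≈ 0.0479 (Ksp is small, so little additional dissolves).
Ksp ≈ (2s)^2 × 0.0479
s = 7.68 × 10^-6 M
Check: s = 7.7 x 10^-6 ≪ 0.0479, so the approximation is valid.

s = 7.68 × 10^-6 M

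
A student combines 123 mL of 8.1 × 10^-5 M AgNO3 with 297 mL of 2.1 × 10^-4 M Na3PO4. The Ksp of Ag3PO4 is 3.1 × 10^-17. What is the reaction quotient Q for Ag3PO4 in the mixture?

Q ≈ 2.0 x 10^-18

Total volume = 123 + 297 = 420 mL.
[Ag^+] = 8.1 × 10^-5 × (123/420) = 2.37 x 10^-5 M
[PO4^3-] = 2.1 x 10^-4 × (297/420) = 1.49 × 10^-4 M
Ag3PO4(s) ⇌ 3 Ag^+(aq) + PO4^3-(aq), so Q = [Ag^+]^3[PO4^3-]
Q = (2.37 × 10^-5)^3(1.49 × 10^-4) = 2.0 x 10^-18
Q < Ksp, so no precipitate of Ag3PO4 forms.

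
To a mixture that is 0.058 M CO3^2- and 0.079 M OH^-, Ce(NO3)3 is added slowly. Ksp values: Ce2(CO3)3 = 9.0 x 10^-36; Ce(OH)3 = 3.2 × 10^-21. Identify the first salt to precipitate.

Precipitation of each salt starts when its ion product equals its Ksp.
For Ce2(CO3)3: 9.0 x 10^-36 = (0.058)^3 × [Ce^3+]^2  ⇒  [Ce^3+] = 2.1 × 10^-16 M.
For Ce(OH)3: 3.2 × 10^-21 = (0.079)^3 × [Ce^3+]  ⇒  [Ce^3+] = 6.5 × 10^-18 M.
The salt with the lower threshold [Ce^3+] precipitates first: Ce(OH)3.

Ce(OH)3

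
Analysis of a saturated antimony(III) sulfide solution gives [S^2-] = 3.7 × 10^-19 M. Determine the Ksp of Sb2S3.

Sb2S3(s) ⇌ 2 Sb^3+(aq) + 3 S^2-(aq)
Stoichiometry gives [Sb^3+] = (2/3)[S^2-] = 2.47 × 10^-19 M.
Ksp = [Sb^3+]^2[S^2-]^3
Ksp = (2.47 × 10^-19)^2 × (3.7 × 10^-19)^3 = 3.1 × 10^-93

3.1 x 10^-93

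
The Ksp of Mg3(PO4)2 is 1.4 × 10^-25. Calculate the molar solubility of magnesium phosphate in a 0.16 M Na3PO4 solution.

Mg3(PO4)2(s) <=> 3 Mg^2+ + 2 PO4^3-
Ksp = [Mg^2+]^3[PO4^3-]^2
If s mol/L dissolves here, [Mg^2+] = 3s, [PO4^3-] = 0.16 + 2s ≈ 0.16 (since PO4^3- from Na3PO4 dominates).
Ksp ≈ (3s)^3 × (0.16)^2
s = 5.9 x 10^-9 M
Check: 2s = 1.2 x 10^-8 ≪ 0.16, so the approximation is valid.

s = 5.9 × 10^-9 M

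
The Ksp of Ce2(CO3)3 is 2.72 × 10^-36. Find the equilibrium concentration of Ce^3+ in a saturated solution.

Ce2(CO3)3(s) ⇌ 2 Ce^3+(aq) + 3 CO3^2-(aq)
Ksp = [Ce^3+]^2[CO3^2-]^3
For each mole of Ce2(CO3)3 that dissolves: [Ce^3+] = 2s, [CO3^2-] = 3s.
So Ksp = (2s)^2 × (3s)^3 = 108s^5
s^5 = 2.72 × 10^-36 / 108, so s = 3.022 × 10^-8 M
[Ce^3+] = 2s = 6.04 × 10^-8 M

6.04e-8 M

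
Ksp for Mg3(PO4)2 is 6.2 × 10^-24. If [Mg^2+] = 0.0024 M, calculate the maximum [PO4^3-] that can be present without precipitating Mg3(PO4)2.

[PO4^3-] ≈ 2.1 x 10^-8 M

Mg3(PO4)2(s) ⇌ 3 Mg^2+ + 2 PO4^3-
Ksp = [Mg^2+]^3[PO4^3-]^2
Precipitation begins when Q = Ksp. With [Mg^2+] = 0.0024 M:
6.2 × 10^-24 = (0.0024)^3 × [PO4^3-]^2
[PO4^3-] = (6.2 × 10^-24 / 1.38 x 10^-8)^(1/2) = 2.1 × 10^-8 M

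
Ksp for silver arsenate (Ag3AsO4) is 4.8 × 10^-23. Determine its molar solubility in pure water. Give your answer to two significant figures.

Ag3AsO4(s) ⇌ 3 Ag^+ + AsO4^3-
Ksp = [Ag^+]^3[AsO4^3-]
If s mol/L of Ag3AsO4 dissolves, [Ag^+] = 3s and [AsO4^3-] = s.
So Ksp = (3s)^3 × s = 27s^4
Solving, s = (4.8 × 10^-23/27)^(1/4) = 1.2 x 10^-6 M

1.2 × 10^-6 M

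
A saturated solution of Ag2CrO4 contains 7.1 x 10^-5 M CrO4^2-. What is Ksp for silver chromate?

Ag2CrO4(s) ⇌ 2 Ag^+(aq) + CrO4^2-(aq)
Stoichiometry gives [Ag^+] = (2/1)[CrO4^2-] = 1.42 × 10^-4 M.
Ksp = [Ag^+]^2[CrO4^2-]
Ksp = (1.42 x 10^-4)^2 × 7.1 × 10^-5 = 1.4 x 10^-12

1.4 x 10^-12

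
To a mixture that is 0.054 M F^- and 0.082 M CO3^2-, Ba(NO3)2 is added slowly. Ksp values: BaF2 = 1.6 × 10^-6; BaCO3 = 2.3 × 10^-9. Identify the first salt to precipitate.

BaCO3

Precipitation of each salt starts when its ion product equals its Ksp.
For BaF2: 1.6 × 10^-6 = (0.054)^2 × [Ba^2+]  ⇒  [Ba^2+] = 5.5 x 10^-4 M.
For BaCO3: 2.3 × 10^-9 = 0.082 × [Ba^2+]  ⇒  [Ba^2+] = 2.8 × 10^-8 M.
The salt with the lower threshold [Ba^2+] precipitates first: BaCO3.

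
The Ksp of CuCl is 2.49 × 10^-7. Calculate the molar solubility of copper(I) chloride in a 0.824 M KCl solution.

CuCl(s) ⇌ Cu^+(aq) + Cl^-(aq)
Ksp = [Cu^+][Cl^-]
Let s be the molar solubility in this solution. [Cu^+] = s, [Cl^-] = 0.824 + s ≈ 0.824 (since Cl^- from KCl dominates).
Ksp ≈ s × 0.824
s = 3.02 × 10^-7 M
Check: s = 3.0 × 10^-7 ≪ 0.824, so the approximation is valid.

3.02 × 10^-7 M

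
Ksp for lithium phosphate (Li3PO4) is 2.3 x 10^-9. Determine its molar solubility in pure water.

3.0 x 10^-3 M

Li3PO4(s) ⇌ 3 Li^+ + PO4^3-
Ksp = [Li^+]^3[PO4^3-]
With molar solubility s: [Li^+] = 3s, [PO4^3-] = s.
Ksp = (3s)^3s = 27s^4
s = (2.3 x 10^-9 / 27)^(1/4) = 3.0 × 10^-3 M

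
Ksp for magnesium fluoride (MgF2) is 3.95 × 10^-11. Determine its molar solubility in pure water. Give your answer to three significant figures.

MgF2(s) <=> Mg^2+ + 2 F^-
Ksp = [Mg^2+][F^-]^2
For each mole of MgF2 that dissolves: [Mg^2+] = s, [F^-] = 2s.
Substituting: Ksp = s(2s)^2 = 4s^3
Solving, s = (3.95 × 10^-11/4)^(1/3) = 2.15 x 10^-4 M

2.15 × 10^-4 M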